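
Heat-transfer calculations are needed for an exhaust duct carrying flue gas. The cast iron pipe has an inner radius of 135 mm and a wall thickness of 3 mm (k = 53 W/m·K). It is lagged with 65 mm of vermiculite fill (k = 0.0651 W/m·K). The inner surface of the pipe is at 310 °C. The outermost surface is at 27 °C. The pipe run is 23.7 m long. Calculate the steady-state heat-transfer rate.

Radial resistances (cylindrical: R_cond = ln(r_o/r_i)/(2πkL), R_conv = 1/(h·2πrL)):
R_cast iron pipe wall = ln(138/135)/(2π×53×23.7) = 2.785×10^-6 K/W
R_vermiculite fill = ln(203/138)/(2π×0.0651×23.7) = 0.03981 K/W
R_total = 0.03982 K/W
Q = ΔT/R_total = 283/0.03982

Q ≈ 7110 W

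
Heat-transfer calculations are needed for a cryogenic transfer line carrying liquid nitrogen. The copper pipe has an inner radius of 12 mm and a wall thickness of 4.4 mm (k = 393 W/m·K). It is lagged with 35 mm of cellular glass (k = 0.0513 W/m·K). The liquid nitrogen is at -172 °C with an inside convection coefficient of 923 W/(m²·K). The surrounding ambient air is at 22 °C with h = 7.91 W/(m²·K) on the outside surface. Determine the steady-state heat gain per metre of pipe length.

q′ ≈ 49.1 W/m

Cylindrical conduction, so R = ln(r₂/r₁)/(2πkL) per layer, in series:
R_inner film = 1/(h_i·2πr₁L) = 1/(923×2π×0.012×1) = 0.01437 K/W
R_copper pipe wall = ln(16.4/12)/(2π×393×1) = 1.265×10^-4 K/W
R_cellular glass = ln(51.4/16.4)/(2π×0.0513×1) = 3.544 K/W
R_outer film = 1/(h_o·2πr_oL) = 1/(7.91×2π×0.0514×1) = 0.3915 K/W
R_total = 3.95 K/W
Q = ΔT/R_total = 194/3.95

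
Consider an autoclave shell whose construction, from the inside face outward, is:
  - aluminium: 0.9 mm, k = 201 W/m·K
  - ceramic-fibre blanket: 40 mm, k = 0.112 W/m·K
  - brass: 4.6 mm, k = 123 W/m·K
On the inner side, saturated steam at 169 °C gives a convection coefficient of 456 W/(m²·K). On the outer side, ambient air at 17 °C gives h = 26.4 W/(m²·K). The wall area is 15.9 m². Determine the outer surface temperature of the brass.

Model the wall as resistances in series:
R_inner film = 1/(h_i·A) = 1/(456×15.9) = 1.379×10^-4 K/W
R_aluminium = L/(kA) = 0.0009/(201×15.9) = 2.816×10^-7 K/W
R_ceramic-fibre blanket = L/(kA) = 0.04/(0.112×15.9) = 0.02246 K/W
R_brass = L/(kA) = 0.0046/(123×15.9) = 2.352×10^-6 K/W
R_outer film = 1/(h_o·A) = 1/(26.4×15.9) = 0.002382 K/W
R_total = 0.02498 K/W;  Q = ΔT/R_total = 152/0.02498 = 6084 W
T_interface = T_inner − Q·ΣR(inner→interface) = 169 − 6080×0.0226

T ≈ 31.5 °C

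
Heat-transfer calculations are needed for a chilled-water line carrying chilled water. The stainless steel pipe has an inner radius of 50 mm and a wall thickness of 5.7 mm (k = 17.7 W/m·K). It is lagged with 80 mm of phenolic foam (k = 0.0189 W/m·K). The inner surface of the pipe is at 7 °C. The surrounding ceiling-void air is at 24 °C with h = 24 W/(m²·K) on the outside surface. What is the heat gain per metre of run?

q′ ≈ 2.25 W/m

Cylindrical conduction, so R = ln(r₂/r₁)/(2πkL) per layer, in series:
R_stainless steel pipe wall = ln(55.7/50)/(2π×17.7×1) = 9.707×10^-4 K/W
R_phenolic foam = ln(135.7/55.7)/(2π×0.0189×1) = 7.499 K/W
R_outer film = 1/(h_o·2πr_oL) = 1/(24×2π×0.1357×1) = 0.04887 K/W
R_total = 7.548 K/W
Q = ΔT/R_total = 17/7.548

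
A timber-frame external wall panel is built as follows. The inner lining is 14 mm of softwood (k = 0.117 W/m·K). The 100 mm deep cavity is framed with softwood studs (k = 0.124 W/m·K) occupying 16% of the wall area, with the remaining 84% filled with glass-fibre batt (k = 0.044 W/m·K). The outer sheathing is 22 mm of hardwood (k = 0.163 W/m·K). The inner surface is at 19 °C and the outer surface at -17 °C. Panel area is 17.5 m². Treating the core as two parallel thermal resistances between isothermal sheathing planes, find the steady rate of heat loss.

Sheathing layers in series; stud and cavity paths in parallel between them.
R_inner = 0.014/(0.117×17.5) = 0.006838 K/W
R_stud  = 0.1/(0.124×0.16×17.5) = 0.288 K/W
R_cav   = 0.1/(0.044×0.84×17.5) = 0.1546 K/W
1/R_core = 1/R_stud + 1/R_cav → R_core = 0.1006 K/W
R_outer = 0.022/(0.163×17.5) = 0.007713 K/W
R_total = 0.1152 K/W
Q = ΔT/R_total = 36/0.1152

Q ≈ 313 W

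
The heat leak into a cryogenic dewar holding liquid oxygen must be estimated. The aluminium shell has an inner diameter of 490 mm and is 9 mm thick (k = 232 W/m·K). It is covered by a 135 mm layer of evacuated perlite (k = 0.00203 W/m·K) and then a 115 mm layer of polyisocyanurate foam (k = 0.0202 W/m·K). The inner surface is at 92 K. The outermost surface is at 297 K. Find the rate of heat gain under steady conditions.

Spherical conduction: R = (1/r_in − 1/r_out)/(4πk) per layer; series-sum.
R_aluminium shell = (1/0.245 − 1/0.254)/(4π×232) = 4.961×10^-5 K/W
R_evacuated perlite = (1/0.254 − 1/0.389)/(4π×0.00203) = 53.56 K/W
R_polyisocyanurate foam = (1/0.389 − 1/0.504)/(4π×0.0202) = 2.311 K/W
R_total = 55.87 K/W
Q = ΔT/R_total = 205/55.87

Q ≈ 3.67 W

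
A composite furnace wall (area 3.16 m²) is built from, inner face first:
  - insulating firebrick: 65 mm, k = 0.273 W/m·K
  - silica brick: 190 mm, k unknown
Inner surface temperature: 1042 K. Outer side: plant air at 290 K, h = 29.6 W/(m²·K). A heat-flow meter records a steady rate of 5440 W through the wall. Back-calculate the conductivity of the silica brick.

Thermal resistances in series:
R_insulating firebrick = L/(kA) = 0.065/(0.273×3.16) = 0.07535 K/W
R_outer film = 1/(h_o·A) = 1/(29.6×3.16) = 0.01069 K/W
Sum of known resistances R_other = 0.08604 K/W
Total R = ΔT/Q = 752/5440 = 0.1382 K/W
R_silica brick = R_total − R_other = 0.0522 K/W
k = L/(R·A) = 0.19/(0.0522×3.16)

k ≈ 1.15 W/(m·K)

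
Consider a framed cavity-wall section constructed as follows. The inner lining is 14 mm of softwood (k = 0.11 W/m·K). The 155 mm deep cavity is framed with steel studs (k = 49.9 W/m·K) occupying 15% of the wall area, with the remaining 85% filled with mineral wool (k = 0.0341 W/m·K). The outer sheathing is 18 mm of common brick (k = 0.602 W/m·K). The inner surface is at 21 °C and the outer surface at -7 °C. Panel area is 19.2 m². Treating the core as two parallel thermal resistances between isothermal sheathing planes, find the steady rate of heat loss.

Q ≈ 3020 W

Sheathing layers in series; stud and cavity paths in parallel between them.
R_inner = 0.014/(0.11×19.2) = 0.006629 K/W
R_stud  = 0.155/(49.9×0.15×19.2) = 0.001079 K/W
R_cav   = 0.155/(0.0341×0.85×19.2) = 0.2785 K/W
1/R_core = 1/R_stud + 1/R_cav → R_core = 0.001074 K/W
R_outer = 0.018/(0.602×19.2) = 0.001557 K/W
R_total = 0.00926 K/W
Q = ΔT/R_total = 28/0.00926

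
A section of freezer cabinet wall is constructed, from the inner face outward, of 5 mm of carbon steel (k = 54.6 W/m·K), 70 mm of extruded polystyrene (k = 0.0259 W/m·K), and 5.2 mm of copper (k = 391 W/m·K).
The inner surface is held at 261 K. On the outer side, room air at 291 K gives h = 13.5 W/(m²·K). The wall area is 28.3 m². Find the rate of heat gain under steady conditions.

Using the resistance-network approach (series):
R_carbon steel = L/(kA) = 0.005/(54.6×28.3) = 3.236×10^-6 K/W
R_extruded polystyrene = L/(kA) = 0.07/(0.0259×28.3) = 0.0955 K/W
R_copper = L/(kA) = 0.0052/(391×28.3) = 4.699×10^-7 K/W
R_outer film = 1/(h_o·A) = 1/(13.5×28.3) = 0.002617 K/W
R_total = 0.09812 K/W
Q = ΔT / R_total = 30 / 0.09812

Q ≈ 306 W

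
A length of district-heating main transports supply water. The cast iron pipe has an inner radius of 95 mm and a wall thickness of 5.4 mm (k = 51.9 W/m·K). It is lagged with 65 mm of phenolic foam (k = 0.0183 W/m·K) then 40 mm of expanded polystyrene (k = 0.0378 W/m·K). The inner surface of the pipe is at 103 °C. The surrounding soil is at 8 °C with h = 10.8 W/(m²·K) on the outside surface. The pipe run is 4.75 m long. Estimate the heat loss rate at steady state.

Q ≈ 84.7 W

Treating each annulus and film as a series resistance:
R_cast iron pipe wall = ln(100.4/95)/(2π×51.9×4.75) = 3.569×10^-5 K/W
R_phenolic foam = ln(165.4/100.4)/(2π×0.0183×4.75) = 0.914 K/W
R_expanded polystyrene = ln(205.4/165.4)/(2π×0.0378×4.75) = 0.192 K/W
R_outer film = 1/(h_o·2πr_oL) = 1/(10.8×2π×0.2054×4.75) = 0.0151 K/W
R_total = 1.121 K/W
Q = ΔT/R_total = 95/1.121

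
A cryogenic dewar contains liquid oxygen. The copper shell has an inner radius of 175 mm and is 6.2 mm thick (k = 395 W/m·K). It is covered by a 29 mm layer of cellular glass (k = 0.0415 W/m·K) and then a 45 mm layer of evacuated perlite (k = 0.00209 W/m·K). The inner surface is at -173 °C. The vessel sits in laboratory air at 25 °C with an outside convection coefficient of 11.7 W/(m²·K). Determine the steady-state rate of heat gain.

Radial (spherical) resistances in series:
R_copper shell = (1/0.175 − 1/0.1812)/(4π×395) = 3.939×10^-5 K/W
R_cellular glass = (1/0.1812 − 1/0.2102)/(4π×0.0415) = 1.46 K/W
R_evacuated perlite = (1/0.2102 − 1/0.2552)/(4π×0.00209) = 31.94 K/W
R_outer film = 1/(h·4πr_o²) = 1/(11.7×4π×0.2552²) = 0.1044 K/W
R_total = 33.51 K/W
Q = ΔT/R_total = 198/33.51

Q ≈ 5.91 W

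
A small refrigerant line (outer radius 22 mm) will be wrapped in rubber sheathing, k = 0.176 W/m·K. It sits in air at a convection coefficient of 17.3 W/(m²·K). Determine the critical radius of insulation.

r_cr ≈ 10.2 mm

For a cylinder r_cr = k/h = 0.176/17.3
r_cr = 10.2 mm; since the bare radius (22 mm) is above r_cr, any added insulation will reduce heat loss.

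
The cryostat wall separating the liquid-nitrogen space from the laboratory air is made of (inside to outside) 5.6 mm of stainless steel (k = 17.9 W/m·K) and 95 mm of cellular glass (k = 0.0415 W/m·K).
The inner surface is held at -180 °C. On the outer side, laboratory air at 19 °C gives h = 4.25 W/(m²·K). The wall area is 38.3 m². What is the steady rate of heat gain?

Q ≈ 3020 W

Thermal resistances in series:
R_stainless steel = L/(kA) = 0.0056/(17.9×38.3) = 8.168×10^-6 K/W
R_cellular glass = L/(kA) = 0.095/(0.0415×38.3) = 0.05977 K/W
R_outer film = 1/(h_o·A) = 1/(4.25×38.3) = 0.006143 K/W
R_total = 0.06592 K/W
Q = ΔT / R_total = 199 / 0.06592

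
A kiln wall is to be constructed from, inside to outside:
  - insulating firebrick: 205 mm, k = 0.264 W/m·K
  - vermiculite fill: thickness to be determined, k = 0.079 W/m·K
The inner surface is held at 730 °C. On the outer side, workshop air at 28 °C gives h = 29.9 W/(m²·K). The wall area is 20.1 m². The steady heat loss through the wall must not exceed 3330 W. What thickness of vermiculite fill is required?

Model the wall as resistances in series:
R_insulating firebrick = L/(kA) = 0.205/(0.264×20.1) = 0.03863 K/W
R_outer film = 1/(h_o·A) = 1/(29.9×20.1) = 0.001664 K/W
Sum of the known resistances R_other = 0.0403 K/W
Required total resistance R_tot = ΔT/Q_allow = 702/3330 = 0.2108 K/W
R_vermiculite fill = R_tot − R_other = 0.1705 K/W
L = R·k·A = 0.1705×0.079×20.1

L ≈ 271 mm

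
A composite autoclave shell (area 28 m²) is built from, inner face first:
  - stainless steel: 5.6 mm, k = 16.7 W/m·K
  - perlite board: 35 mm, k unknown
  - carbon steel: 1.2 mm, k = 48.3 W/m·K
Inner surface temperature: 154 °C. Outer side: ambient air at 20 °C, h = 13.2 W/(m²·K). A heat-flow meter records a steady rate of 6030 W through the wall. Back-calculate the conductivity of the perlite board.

k ≈ 0.0641 W/(m·K)

Series thermal resistances:
R_stainless steel = L/(kA) = 0.0056/(16.7×28) = 1.198×10^-5 K/W
R_carbon steel = L/(kA) = 0.0012/(48.3×28) = 8.873×10^-7 K/W
R_outer film = 1/(h_o·A) = 1/(13.2×28) = 0.002706 K/W
Sum of known resistances R_other = 0.002718 K/W
Total R = ΔT/Q = 134/6030 = 0.02222 K/W
R_perlite board = R_total − R_other = 0.0195 K/W
k = L/(R·A) = 0.035/(0.0195×28)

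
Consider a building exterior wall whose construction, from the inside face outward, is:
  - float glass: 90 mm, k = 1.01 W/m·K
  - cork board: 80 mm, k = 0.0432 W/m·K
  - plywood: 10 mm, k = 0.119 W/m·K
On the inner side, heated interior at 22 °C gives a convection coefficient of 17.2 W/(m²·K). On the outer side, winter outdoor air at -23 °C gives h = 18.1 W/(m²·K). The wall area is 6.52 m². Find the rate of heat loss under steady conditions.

Q ≈ 137 W

Thermal resistances in series:
R_inner film = 1/(h_i·A) = 1/(17.2×6.52) = 0.008917 K/W
R_float glass = L/(kA) = 0.09/(1.01×6.52) = 0.01367 K/W
R_cork board = L/(kA) = 0.08/(0.0432×6.52) = 0.284 K/W
R_plywood = L/(kA) = 0.01/(0.119×6.52) = 0.01289 K/W
R_outer film = 1/(h_o·A) = 1/(18.1×6.52) = 0.008474 K/W
R_total = 0.328 K/W
Q = ΔT / R_total = 45 / 0.328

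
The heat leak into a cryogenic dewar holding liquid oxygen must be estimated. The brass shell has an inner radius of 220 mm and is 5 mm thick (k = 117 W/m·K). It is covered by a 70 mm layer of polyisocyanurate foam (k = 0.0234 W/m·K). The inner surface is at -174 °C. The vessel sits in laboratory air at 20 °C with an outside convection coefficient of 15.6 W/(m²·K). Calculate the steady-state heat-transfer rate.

For a spherical shell R = (1/r₁ − 1/r₂)/(4πk); film R = 1/(h·4πr²). In series:
R_brass shell = (1/0.22 − 1/0.225)/(4π×117) = 6.87×10^-5 K/W
R_polyisocyanurate foam = (1/0.225 − 1/0.295)/(4π×0.0234) = 3.586 K/W
R_outer film = 1/(h·4πr_o²) = 1/(15.6×4π×0.295²) = 0.05862 K/W
R_total = 3.645 K/W
Q = ΔT/R_total = 194/3.645

Q ≈ 53.2 W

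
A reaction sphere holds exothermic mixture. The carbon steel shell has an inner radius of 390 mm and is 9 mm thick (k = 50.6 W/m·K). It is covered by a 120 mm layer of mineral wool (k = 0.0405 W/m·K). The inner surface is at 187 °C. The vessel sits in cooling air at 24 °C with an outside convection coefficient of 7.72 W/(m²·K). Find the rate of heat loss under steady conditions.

Q ≈ 138 W

Each spherical layer contributes R = (1/r_i − 1/r_o)/(4πk):
R_carbon steel shell = (1/0.39 − 1/0.399)/(4π×50.6) = 9.096×10^-5 K/W
R_mineral wool = (1/0.399 − 1/0.519)/(4π×0.0405) = 1.139 K/W
R_outer film = 1/(h·4πr_o²) = 1/(7.72×4π×0.519²) = 0.03827 K/W
R_total = 1.177 K/W
Q = ΔT/R_total = 163/1.177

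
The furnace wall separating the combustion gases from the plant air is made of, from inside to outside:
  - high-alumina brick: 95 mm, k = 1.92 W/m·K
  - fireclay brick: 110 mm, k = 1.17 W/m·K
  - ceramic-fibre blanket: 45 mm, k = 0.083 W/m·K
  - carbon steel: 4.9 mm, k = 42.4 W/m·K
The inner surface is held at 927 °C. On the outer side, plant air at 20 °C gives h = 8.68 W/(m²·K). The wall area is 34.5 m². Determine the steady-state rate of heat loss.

Q ≈ 39100 W

Model the wall as resistances in series:
R_high-alumina brick = L/(kA) = 0.095/(1.92×34.5) = 0.001434 K/W
R_fireclay brick = L/(kA) = 0.11/(1.17×34.5) = 0.002725 K/W
R_ceramic-fibre blanket = L/(kA) = 0.045/(0.083×34.5) = 0.01572 K/W
R_carbon steel = L/(kA) = 0.0049/(42.4×34.5) = 3.35×10^-6 K/W
R_outer film = 1/(h_o·A) = 1/(8.68×34.5) = 0.003339 K/W
R_total = 0.02322 K/W
Q = ΔT / R_total = 907 / 0.02322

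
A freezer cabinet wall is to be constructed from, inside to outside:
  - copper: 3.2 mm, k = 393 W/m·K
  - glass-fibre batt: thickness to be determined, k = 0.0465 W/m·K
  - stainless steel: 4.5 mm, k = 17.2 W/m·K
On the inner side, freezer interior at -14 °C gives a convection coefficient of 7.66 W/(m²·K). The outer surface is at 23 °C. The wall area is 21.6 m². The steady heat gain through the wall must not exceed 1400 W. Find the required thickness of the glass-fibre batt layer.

Series thermal resistances:
R_inner film = 1/(h_i·A) = 1/(7.66×21.6) = 0.006044 K/W
R_copper = L/(kA) = 0.0032/(393×21.6) = 3.77×10^-7 K/W
R_stainless steel = L/(kA) = 0.0045/(17.2×21.6) = 1.211×10^-5 K/W
Sum of the known resistances R_other = 0.006056 K/W
Required total resistance R_tot = ΔT/Q_allow = 37/1400 = 0.02643 K/W
R_glass-fibre batt = R_tot − R_other = 0.02037 K/W
L = R·k·A = 0.02037×0.0465×21.6

L ≈ 20.5 mm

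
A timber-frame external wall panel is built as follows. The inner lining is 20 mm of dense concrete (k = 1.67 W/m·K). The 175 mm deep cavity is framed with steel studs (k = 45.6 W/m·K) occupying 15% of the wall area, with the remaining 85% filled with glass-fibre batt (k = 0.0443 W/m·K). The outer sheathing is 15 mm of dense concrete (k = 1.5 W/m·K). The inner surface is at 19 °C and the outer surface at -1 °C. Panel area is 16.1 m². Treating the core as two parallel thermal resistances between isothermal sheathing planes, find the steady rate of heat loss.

Sheathing layers in series; stud and cavity paths in parallel between them.
R_inner = 0.02/(1.67×16.1) = 7.439×10^-4 K/W
R_stud  = 0.175/(45.6×0.15×16.1) = 0.001589 K/W
R_cav   = 0.175/(0.0443×0.85×16.1) = 0.2887 K/W
1/R_core = 1/R_stud + 1/R_cav → R_core = 0.00158 K/W
R_outer = 0.015/(1.5×16.1) = 6.211×10^-4 K/W
R_total = 0.002945 K/W
Q = ΔT/R_total = 20/0.002945

Q ≈ 6790 W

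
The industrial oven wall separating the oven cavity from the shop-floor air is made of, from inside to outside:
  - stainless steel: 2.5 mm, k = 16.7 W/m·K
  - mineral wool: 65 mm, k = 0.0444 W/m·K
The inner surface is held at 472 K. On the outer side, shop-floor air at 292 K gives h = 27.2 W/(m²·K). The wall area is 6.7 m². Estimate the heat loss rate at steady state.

Series thermal resistances:
R_stainless steel = L/(kA) = 0.0025/(16.7×6.7) = 2.234×10^-5 K/W
R_mineral wool = L/(kA) = 0.065/(0.0444×6.7) = 0.2185 K/W
R_outer film = 1/(h_o·A) = 1/(27.2×6.7) = 0.005487 K/W
R_total = 0.224 K/W
Q = ΔT / R_total = 180 / 0.224

Q ≈ 804 W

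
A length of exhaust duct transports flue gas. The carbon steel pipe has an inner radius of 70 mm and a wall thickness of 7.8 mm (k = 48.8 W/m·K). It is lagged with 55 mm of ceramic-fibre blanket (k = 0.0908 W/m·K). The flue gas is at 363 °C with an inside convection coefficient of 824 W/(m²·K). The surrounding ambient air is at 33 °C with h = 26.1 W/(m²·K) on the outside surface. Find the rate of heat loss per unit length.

For a radial system each layer contributes R = ln(r_out/r_in)/(2πkL); films add R = 1/(hA).
R_inner film = 1/(h_i·2πr₁L) = 1/(824×2π×0.07×1) = 0.002759 K/W
R_carbon steel pipe wall = ln(77.8/70)/(2π×48.8×1) = 3.446×10^-4 K/W
R_ceramic-fibre blanket = ln(132.8/77.8)/(2π×0.0908×1) = 0.9372 K/W
R_outer film = 1/(h_o·2πr_oL) = 1/(26.1×2π×0.1328×1) = 0.04592 K/W
R_total = 0.9863 K/W
Q = ΔT/R_total = 330/0.9863

q′ ≈ 335 W/m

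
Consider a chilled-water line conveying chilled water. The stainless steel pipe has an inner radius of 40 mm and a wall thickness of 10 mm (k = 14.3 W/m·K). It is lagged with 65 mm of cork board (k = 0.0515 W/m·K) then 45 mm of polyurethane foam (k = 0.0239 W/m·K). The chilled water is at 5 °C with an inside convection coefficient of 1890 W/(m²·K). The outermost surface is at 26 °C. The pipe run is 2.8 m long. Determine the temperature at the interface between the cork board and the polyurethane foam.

Treating each annulus and film as a series resistance:
R_inner film = 1/(h_i·2πr₁L) = 1/(1890×2π×0.04×2.8) = 7.519×10^-4 K/W
R_stainless steel pipe wall = ln(50/40)/(2π×14.3×2.8) = 8.87×10^-4 K/W
R_cork board = ln(115/50)/(2π×0.0515×2.8) = 0.9193 K/W
R_polyurethane foam = ln(160/115)/(2π×0.0239×2.8) = 0.7854 K/W
R_total = 1.706 K/W
Q = ΔT/R_total = 21/1.706
Q = 12.3 W
T_interface = T_inner + Q·ΣR(inner→interface) = 5 + 12.3×0.9209

T ≈ 16.3 °C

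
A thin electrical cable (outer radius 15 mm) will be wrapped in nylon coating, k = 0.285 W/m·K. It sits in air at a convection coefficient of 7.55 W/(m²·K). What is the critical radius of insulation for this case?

r_cr ≈ 37.7 mm

For a cylinder r_cr = k/h = 0.285/7.55
r_cr = 37.7 mm; since the bare radius (15 mm) is below r_cr, adding a thin layer of insulation will *increase* heat loss.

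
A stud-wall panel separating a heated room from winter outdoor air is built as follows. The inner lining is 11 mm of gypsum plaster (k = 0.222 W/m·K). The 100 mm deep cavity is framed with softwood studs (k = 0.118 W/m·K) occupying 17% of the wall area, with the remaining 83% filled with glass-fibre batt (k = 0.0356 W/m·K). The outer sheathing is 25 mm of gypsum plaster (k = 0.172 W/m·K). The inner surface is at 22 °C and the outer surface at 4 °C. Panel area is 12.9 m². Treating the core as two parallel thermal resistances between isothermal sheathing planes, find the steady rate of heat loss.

Q ≈ 105 W

Sheathing layers in series; stud and cavity paths in parallel between them.
R_inner = 0.011/(0.222×12.9) = 0.003841 K/W
R_stud  = 0.1/(0.118×0.17×12.9) = 0.3864 K/W
R_cav   = 0.1/(0.0356×0.83×12.9) = 0.2624 K/W
1/R_core = 1/R_stud + 1/R_cav → R_core = 0.1563 K/W
R_outer = 0.025/(0.172×12.9) = 0.01127 K/W
R_total = 0.1714 K/W
Q = ΔT/R_total = 18/0.1714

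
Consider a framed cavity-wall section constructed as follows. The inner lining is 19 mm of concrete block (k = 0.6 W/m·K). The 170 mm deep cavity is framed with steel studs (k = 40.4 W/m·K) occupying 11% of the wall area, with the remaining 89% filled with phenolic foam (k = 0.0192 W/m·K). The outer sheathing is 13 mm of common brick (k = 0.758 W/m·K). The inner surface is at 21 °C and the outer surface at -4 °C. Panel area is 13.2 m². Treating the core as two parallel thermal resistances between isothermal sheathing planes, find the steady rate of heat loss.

Q ≈ 3800 W

Sheathing layers in series; stud and cavity paths in parallel between them.
R_inner = 0.019/(0.6×13.2) = 0.002399 K/W
R_stud  = 0.17/(40.4×0.11×13.2) = 0.002898 K/W
R_cav   = 0.17/(0.0192×0.89×13.2) = 0.7537 K/W
1/R_core = 1/R_stud + 1/R_cav → R_core = 0.002887 K/W
R_outer = 0.013/(0.758×13.2) = 0.001299 K/W
R_total = 0.006585 K/W
Q = ΔT/R_total = 25/0.006585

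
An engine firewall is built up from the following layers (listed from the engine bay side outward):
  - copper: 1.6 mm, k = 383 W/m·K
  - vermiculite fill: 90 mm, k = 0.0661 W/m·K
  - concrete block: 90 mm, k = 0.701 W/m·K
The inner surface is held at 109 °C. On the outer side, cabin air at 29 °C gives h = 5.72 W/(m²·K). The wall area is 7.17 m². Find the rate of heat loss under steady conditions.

Treating each layer as a thermal resistance in series:
R_copper = L/(kA) = 0.0016/(383×7.17) = 5.826×10^-7 K/W
R_vermiculite fill = L/(kA) = 0.09/(0.0661×7.17) = 0.1899 K/W
R_concrete block = L/(kA) = 0.09/(0.701×7.17) = 0.01791 K/W
R_outer film = 1/(h_o·A) = 1/(5.72×7.17) = 0.02438 K/W
R_total = 0.2322 K/W
Q = ΔT / R_total = 80 / 0.2322

Q ≈ 345 W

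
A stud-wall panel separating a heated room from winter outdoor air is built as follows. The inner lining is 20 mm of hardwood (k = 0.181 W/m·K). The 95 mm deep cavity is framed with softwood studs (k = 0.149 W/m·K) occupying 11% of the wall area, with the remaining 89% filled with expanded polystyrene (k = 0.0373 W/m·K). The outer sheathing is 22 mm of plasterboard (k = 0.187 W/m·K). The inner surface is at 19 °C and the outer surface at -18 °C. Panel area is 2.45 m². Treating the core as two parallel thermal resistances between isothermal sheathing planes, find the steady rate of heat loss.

Q ≈ 42.3 W

Sheathing layers in series; stud and cavity paths in parallel between them.
R_inner = 0.02/(0.181×2.45) = 0.0451 K/W
R_stud  = 0.095/(0.149×0.11×2.45) = 2.366 K/W
R_cav   = 0.095/(0.0373×0.89×2.45) = 1.168 K/W
1/R_core = 1/R_stud + 1/R_cav → R_core = 0.782 K/W
R_outer = 0.022/(0.187×2.45) = 0.04802 K/W
R_total = 0.8751 K/W
Q = ΔT/R_total = 37/0.8751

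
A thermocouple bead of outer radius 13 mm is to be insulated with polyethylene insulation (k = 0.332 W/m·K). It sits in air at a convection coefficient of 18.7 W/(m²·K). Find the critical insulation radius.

r_cr ≈ 35.5 mm

For a sphere r_cr = 2k/h = 2×0.332/18.7
r_cr = 35.5 mm; since the bare radius (13 mm) is below r_cr, adding a thin layer of insulation will *increase* heat loss.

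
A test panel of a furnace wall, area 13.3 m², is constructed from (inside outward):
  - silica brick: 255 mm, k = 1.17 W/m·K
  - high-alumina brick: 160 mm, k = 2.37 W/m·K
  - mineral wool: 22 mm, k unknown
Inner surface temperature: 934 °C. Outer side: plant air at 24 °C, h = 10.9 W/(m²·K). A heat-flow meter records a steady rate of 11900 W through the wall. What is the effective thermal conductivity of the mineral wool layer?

k ≈ 0.0344 W/(m·K)

Model the wall as resistances in series:
R_silica brick = L/(kA) = 0.255/(1.17×13.3) = 0.01639 K/W
R_high-alumina brick = L/(kA) = 0.16/(2.37×13.3) = 0.005076 K/W
R_outer film = 1/(h_o·A) = 1/(10.9×13.3) = 0.006898 K/W
Sum of known resistances R_other = 0.02836 K/W
Total R = ΔT/Q = 910/11900 = 0.07647 K/W
R_mineral wool = R_total − R_other = 0.04811 K/W
k = L/(R·A) = 0.022/(0.04811×13.3)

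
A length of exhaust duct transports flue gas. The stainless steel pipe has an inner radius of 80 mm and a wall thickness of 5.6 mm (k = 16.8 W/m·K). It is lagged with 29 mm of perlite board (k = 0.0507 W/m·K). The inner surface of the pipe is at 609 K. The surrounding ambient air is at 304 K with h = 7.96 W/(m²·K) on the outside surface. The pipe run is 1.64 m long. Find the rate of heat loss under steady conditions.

For a radial system each layer contributes R = ln(r_out/r_in)/(2πkL); films add R = 1/(hA).
R_stainless steel pipe wall = ln(85.6/80)/(2π×16.8×1.64) = 3.908×10^-4 K/W
R_perlite board = ln(114.6/85.6)/(2π×0.0507×1.64) = 0.5585 K/W
R_outer film = 1/(h_o·2πr_oL) = 1/(7.96×2π×0.1146×1.64) = 0.1064 K/W
R_total = 0.6652 K/W
Q = ΔT/R_total = 305/0.6652

Q ≈ 458 W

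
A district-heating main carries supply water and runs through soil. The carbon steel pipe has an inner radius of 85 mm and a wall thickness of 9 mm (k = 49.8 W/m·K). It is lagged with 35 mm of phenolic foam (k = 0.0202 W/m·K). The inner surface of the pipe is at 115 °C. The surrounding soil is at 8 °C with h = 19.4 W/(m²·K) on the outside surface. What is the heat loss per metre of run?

Radial resistances (cylindrical: R_cond = ln(r_o/r_i)/(2πkL), R_conv = 1/(h·2πrL)):
R_carbon steel pipe wall = ln(94/85)/(2π×49.8×1) = 3.216×10^-4 K/W
R_phenolic foam = ln(129/94)/(2π×0.0202×1) = 2.494 K/W
R_outer film = 1/(h_o·2πr_oL) = 1/(19.4×2π×0.129×1) = 0.0636 K/W
R_total = 2.558 K/W
Q = ΔT/R_total = 107/2.558

q′ ≈ 41.8 W/m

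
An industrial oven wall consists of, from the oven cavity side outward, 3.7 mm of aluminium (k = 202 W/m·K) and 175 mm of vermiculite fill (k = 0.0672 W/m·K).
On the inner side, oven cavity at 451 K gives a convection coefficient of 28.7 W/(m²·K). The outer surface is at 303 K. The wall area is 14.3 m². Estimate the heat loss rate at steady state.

Series thermal resistances:
R_inner film = 1/(h_i·A) = 1/(28.7×14.3) = 0.002437 K/W
R_aluminium = L/(kA) = 0.0037/(202×14.3) = 1.281×10^-6 K/W
R_vermiculite fill = L/(kA) = 0.175/(0.0672×14.3) = 0.1821 K/W
R_total = 0.1845 K/W
Q = ΔT / R_total = 148 / 0.1845

Q ≈ 802 W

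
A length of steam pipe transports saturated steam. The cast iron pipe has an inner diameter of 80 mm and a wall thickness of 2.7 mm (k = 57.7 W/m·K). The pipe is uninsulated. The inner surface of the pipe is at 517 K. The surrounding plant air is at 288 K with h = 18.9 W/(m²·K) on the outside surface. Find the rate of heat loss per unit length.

q′ ≈ 1160 W/m

For a radial system each layer contributes R = ln(r_out/r_in)/(2πkL); films add R = 1/(hA).
R_cast iron pipe wall = ln(42.7/40)/(2π×57.7×1) = 1.802×10^-4 K/W
R_outer film = 1/(h_o·2πr_oL) = 1/(18.9×2π×0.0427×1) = 0.1972 K/W
R_total = 0.1974 K/W
Q = ΔT/R_total = 229/0.1974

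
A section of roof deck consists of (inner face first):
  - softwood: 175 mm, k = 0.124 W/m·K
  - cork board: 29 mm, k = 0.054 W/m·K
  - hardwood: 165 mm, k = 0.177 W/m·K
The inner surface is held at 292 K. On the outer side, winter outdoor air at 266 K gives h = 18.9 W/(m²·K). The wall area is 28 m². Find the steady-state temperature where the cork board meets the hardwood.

T ≈ 275 K

Treating each layer as a thermal resistance in series:
R_softwood = L/(kA) = 0.175/(0.124×28) = 0.0504 K/W
R_cork board = L/(kA) = 0.029/(0.054×28) = 0.01918 K/W
R_hardwood = L/(kA) = 0.165/(0.177×28) = 0.03329 K/W
R_outer film = 1/(h_o·A) = 1/(18.9×28) = 0.00189 K/W
R_total = 0.1048 K/W;  Q = ΔT/R_total = 26/0.1048 = 248.2 W
T_interface = T_inner − Q·ΣR(inner→interface) = 292 − 248×0.06958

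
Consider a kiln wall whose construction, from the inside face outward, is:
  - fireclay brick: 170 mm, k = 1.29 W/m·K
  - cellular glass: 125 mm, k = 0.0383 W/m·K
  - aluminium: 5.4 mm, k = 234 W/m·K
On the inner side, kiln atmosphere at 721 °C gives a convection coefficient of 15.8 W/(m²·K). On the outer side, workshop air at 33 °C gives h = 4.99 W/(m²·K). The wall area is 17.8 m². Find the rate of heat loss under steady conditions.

Q ≈ 3350 W

Series thermal resistances:
R_inner film = 1/(h_i·A) = 1/(15.8×17.8) = 0.003556 K/W
R_fireclay brick = L/(kA) = 0.17/(1.29×17.8) = 0.007404 K/W
R_cellular glass = L/(kA) = 0.125/(0.0383×17.8) = 0.1834 K/W
R_aluminium = L/(kA) = 0.0054/(234×17.8) = 1.296×10^-6 K/W
R_outer film = 1/(h_o·A) = 1/(4.99×17.8) = 0.01126 K/W
R_total = 0.2056 K/W
Q = ΔT / R_total = 688 / 0.2056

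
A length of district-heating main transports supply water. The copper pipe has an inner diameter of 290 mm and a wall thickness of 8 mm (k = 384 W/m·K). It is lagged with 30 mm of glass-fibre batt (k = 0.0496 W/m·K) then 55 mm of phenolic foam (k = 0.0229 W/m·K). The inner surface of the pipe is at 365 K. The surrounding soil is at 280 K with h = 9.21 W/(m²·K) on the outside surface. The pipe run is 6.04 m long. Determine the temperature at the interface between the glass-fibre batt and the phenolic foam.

T ≈ 345 K

For a radial system each layer contributes R = ln(r_out/r_in)/(2πkL); films add R = 1/(hA).
R_copper pipe wall = ln(153/145)/(2π×384×6.04) = 3.685×10^-6 K/W
R_glass-fibre batt = ln(183/153)/(2π×0.0496×6.04) = 0.09512 K/W
R_phenolic foam = ln(238/183)/(2π×0.0229×6.04) = 0.3024 K/W
R_outer film = 1/(h_o·2πr_oL) = 1/(9.21×2π×0.238×6.04) = 0.01202 K/W
R_total = 0.4095 K/W
Q = ΔT/R_total = 85/0.4095
Q = 208 W
T_interface = T_inner − Q·ΣR(inner→interface) = 365 − 208×0.09512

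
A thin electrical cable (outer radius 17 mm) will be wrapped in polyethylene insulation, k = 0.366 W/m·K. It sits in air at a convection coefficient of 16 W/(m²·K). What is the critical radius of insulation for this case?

r_cr ≈ 22.9 mm

For a cylinder r_cr = k/h = 0.366/16
r_cr = 22.9 mm; since the bare radius (17 mm) is below r_cr, adding a thin layer of insulation will *increase* heat loss.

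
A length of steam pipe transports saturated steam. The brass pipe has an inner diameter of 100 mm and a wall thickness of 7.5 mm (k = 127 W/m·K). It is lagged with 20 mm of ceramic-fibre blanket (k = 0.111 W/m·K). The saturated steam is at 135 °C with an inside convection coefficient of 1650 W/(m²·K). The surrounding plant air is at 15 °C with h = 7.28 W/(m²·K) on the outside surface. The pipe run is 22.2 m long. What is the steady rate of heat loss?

Radial resistances (cylindrical: R_cond = ln(r_o/r_i)/(2πkL), R_conv = 1/(h·2πrL)):
R_inner film = 1/(h_i·2πr₁L) = 1/(1650×2π×0.05×22.2) = 8.69×10^-5 K/W
R_brass pipe wall = ln(57.5/50)/(2π×127×22.2) = 7.89×10^-6 K/W
R_ceramic-fibre blanket = ln(77.5/57.5)/(2π×0.111×22.2) = 0.01928 K/W
R_outer film = 1/(h_o·2πr_oL) = 1/(7.28×2π×0.0775×22.2) = 0.01271 K/W
R_total = 0.03208 K/W
Q = ΔT/R_total = 120/0.03208

Q ≈ 3740 W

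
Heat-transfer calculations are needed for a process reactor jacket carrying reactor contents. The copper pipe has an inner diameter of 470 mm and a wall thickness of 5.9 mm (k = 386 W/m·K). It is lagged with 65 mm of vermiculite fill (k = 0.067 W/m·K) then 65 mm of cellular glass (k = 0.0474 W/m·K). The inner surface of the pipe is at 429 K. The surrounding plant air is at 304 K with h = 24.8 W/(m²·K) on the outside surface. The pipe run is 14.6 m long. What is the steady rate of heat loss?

Treating each annulus and film as a series resistance:
R_copper pipe wall = ln(240.9/235)/(2π×386×14.6) = 7.003×10^-7 K/W
R_vermiculite fill = ln(305.9/240.9)/(2π×0.067×14.6) = 0.03887 K/W
R_cellular glass = ln(370.9/305.9)/(2π×0.0474×14.6) = 0.04431 K/W
R_outer film = 1/(h_o·2πr_oL) = 1/(24.8×2π×0.3709×14.6) = 0.001185 K/W
R_total = 0.08436 K/W
Q = ΔT/R_total = 125/0.08436

Q ≈ 1480 W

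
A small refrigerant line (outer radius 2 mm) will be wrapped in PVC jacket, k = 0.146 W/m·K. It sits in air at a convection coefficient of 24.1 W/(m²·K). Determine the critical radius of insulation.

For a cylinder r_cr = k/h = 0.146/24.1
r_cr = 6.06 mm; since the bare radius (2 mm) is below r_cr, adding a thin layer of insulation will *increase* heat loss.

r_cr ≈ 6.06 mm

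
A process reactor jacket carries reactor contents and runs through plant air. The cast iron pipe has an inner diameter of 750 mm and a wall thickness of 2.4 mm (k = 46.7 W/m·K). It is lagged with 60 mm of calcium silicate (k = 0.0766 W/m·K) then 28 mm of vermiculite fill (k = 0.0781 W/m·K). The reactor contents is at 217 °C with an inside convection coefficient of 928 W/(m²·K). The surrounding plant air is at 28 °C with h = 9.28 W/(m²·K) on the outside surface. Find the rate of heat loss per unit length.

q′ ≈ 402 W/m

Radial resistances (cylindrical: R_cond = ln(r_o/r_i)/(2πkL), R_conv = 1/(h·2πrL)):
R_inner film = 1/(h_i·2πr₁L) = 1/(928×2π×0.375×1) = 4.573×10^-4 K/W
R_cast iron pipe wall = ln(377.4/375)/(2π×46.7×1) = 2.174×10^-5 K/W
R_calcium silicate = ln(437.4/377.4)/(2π×0.0766×1) = 0.3066 K/W
R_vermiculite fill = ln(465.4/437.4)/(2π×0.0781×1) = 0.1264 K/W
R_outer film = 1/(h_o·2πr_oL) = 1/(9.28×2π×0.4654×1) = 0.03685 K/W
R_total = 0.4703 K/W
Q = ΔT/R_total = 189/0.4703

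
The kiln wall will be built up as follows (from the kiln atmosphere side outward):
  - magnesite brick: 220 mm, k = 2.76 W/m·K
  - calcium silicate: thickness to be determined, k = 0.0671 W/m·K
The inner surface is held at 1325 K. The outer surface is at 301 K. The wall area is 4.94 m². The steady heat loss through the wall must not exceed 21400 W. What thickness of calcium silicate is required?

L ≈ 10.5 mm

Thermal resistances in series:
R_magnesite brick = L/(kA) = 0.22/(2.76×4.94) = 0.01614 K/W
Sum of the known resistances R_other = 0.01614 K/W
Required total resistance R_tot = ΔT/Q_allow = 1024/21400 = 0.04785 K/W
R_calcium silicate = R_tot − R_other = 0.03171 K/W
L = R·k·A = 0.03171×0.0671×4.94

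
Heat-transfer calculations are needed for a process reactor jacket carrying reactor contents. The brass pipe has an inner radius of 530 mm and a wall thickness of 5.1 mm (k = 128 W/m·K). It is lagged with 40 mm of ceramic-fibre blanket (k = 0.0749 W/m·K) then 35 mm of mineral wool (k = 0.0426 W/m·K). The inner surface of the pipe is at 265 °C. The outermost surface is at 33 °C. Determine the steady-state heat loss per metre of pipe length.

Radial resistances (cylindrical: R_cond = ln(r_o/r_i)/(2πkL), R_conv = 1/(h·2πrL)):
R_brass pipe wall = ln(535.1/530)/(2π×128×1) = 1.191×10^-5 K/W
R_ceramic-fibre blanket = ln(575.1/535.1)/(2π×0.0749×1) = 0.1532 K/W
R_mineral wool = ln(610.1/575.1)/(2π×0.0426×1) = 0.2207 K/W
R_total = 0.3739 K/W
Q = ΔT/R_total = 232/0.3739

q′ ≈ 620 W/m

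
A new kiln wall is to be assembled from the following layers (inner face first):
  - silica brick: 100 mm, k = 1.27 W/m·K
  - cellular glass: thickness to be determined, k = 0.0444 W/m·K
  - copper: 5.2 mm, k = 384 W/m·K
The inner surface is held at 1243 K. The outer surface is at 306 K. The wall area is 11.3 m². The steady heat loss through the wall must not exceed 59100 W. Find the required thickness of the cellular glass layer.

Model the wall as resistances in series:
R_silica brick = L/(kA) = 0.1/(1.27×11.3) = 0.006968 K/W
R_copper = L/(kA) = 0.0052/(384×11.3) = 1.198×10^-6 K/W
Sum of the known resistances R_other = 0.006969 K/W
Required total resistance R_tot = ΔT/Q_allow = 937/59100 = 0.01585 K/W
R_cellular glass = R_tot − R_other = 0.008885 K/W
L = R·k·A = 0.008885×0.0444×11.3

L ≈ 4.46 mm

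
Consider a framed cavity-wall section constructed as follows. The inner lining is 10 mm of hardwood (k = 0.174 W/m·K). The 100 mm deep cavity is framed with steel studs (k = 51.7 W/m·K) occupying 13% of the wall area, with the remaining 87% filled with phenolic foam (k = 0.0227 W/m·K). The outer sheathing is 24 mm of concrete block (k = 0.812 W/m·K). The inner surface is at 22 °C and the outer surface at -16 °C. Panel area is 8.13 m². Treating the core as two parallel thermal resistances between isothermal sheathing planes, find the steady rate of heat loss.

Q ≈ 3030 W

Sheathing layers in series; stud and cavity paths in parallel between them.
R_inner = 0.01/(0.174×8.13) = 0.007069 K/W
R_stud  = 0.1/(51.7×0.13×8.13) = 0.00183 K/W
R_cav   = 0.1/(0.0227×0.87×8.13) = 0.6228 K/W
1/R_core = 1/R_stud + 1/R_cav → R_core = 0.001825 K/W
R_outer = 0.024/(0.812×8.13) = 0.003636 K/W
R_total = 0.01253 K/W
Q = ΔT/R_total = 38/0.01253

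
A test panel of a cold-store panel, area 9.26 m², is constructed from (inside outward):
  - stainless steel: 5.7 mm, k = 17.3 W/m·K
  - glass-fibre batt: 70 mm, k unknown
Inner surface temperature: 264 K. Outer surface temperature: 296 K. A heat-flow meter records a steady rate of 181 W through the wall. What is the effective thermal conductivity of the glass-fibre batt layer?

Thermal resistances in series:
R_stainless steel = L/(kA) = 0.0057/(17.3×9.26) = 3.558×10^-5 K/W
Sum of known resistances R_other = 3.558×10^-5 K/W
Total R = ΔT/Q = 32/181 = 0.1768 K/W
R_glass-fibre batt = R_total − R_other = 0.1768 K/W
k = L/(R·A) = 0.07/(0.1768×9.26)

k ≈ 0.0428 W/(m·K)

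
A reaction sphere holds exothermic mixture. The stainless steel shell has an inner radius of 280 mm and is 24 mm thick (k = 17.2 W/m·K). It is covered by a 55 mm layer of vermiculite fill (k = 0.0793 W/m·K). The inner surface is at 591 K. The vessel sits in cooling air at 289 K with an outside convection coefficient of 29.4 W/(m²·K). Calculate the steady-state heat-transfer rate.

Each spherical layer contributes R = (1/r_i − 1/r_o)/(4πk):
R_stainless steel shell = (1/0.28 − 1/0.304)/(4π×17.2) = 0.001304 K/W
R_vermiculite fill = (1/0.304 − 1/0.359)/(4π×0.0793) = 0.5057 K/W
R_outer film = 1/(h·4πr_o²) = 1/(29.4×4π×0.359²) = 0.021 K/W
R_total = 0.528 K/W
Q = ΔT/R_total = 302/0.528

Q ≈ 572 W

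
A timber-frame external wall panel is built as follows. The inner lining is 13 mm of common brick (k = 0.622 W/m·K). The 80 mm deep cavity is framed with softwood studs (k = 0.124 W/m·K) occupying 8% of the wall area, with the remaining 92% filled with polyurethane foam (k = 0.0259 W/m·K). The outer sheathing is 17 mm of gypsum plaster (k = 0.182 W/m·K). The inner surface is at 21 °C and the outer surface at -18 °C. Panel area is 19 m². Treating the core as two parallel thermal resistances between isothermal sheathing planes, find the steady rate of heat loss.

Q ≈ 298 W

Sheathing layers in series; stud and cavity paths in parallel between them.
R_inner = 0.013/(0.622×19) = 0.0011 K/W
R_stud  = 0.08/(0.124×0.08×19) = 0.4244 K/W
R_cav   = 0.08/(0.0259×0.92×19) = 0.1767 K/W
1/R_core = 1/R_stud + 1/R_cav → R_core = 0.1248 K/W
R_outer = 0.017/(0.182×19) = 0.004916 K/W
R_total = 0.1308 K/W
Q = ΔT/R_total = 39/0.1308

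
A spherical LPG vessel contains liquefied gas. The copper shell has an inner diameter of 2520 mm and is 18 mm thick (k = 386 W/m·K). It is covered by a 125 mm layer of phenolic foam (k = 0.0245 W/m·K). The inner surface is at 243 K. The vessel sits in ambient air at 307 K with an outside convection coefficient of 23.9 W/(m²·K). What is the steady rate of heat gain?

Q ≈ 281 W

Each spherical layer contributes R = (1/r_i − 1/r_o)/(4πk):
R_copper shell = (1/1.26 − 1/1.278)/(4π×386) = 2.304×10^-6 K/W
R_phenolic foam = (1/1.278 − 1/1.403)/(4π×0.0245) = 0.2264 K/W
R_outer film = 1/(h·4πr_o²) = 1/(23.9×4π×1.403²) = 0.001692 K/W
R_total = 0.2281 K/W
Q = ΔT/R_total = 64/0.2281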